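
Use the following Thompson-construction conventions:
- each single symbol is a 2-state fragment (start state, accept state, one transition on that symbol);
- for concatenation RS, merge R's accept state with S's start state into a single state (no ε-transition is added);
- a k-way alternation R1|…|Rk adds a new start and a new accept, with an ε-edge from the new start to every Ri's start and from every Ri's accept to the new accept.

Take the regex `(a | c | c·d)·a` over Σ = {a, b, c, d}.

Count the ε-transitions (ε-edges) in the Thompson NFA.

6

Per subexpression:
Each of the 5 symbol leaves contributes 0 ε-transitions.
  c·d — 0 ε-transitions
  a | c | c·d — 6 ε-transitions
  (a | c | c·d)·a — 6 ε-transitions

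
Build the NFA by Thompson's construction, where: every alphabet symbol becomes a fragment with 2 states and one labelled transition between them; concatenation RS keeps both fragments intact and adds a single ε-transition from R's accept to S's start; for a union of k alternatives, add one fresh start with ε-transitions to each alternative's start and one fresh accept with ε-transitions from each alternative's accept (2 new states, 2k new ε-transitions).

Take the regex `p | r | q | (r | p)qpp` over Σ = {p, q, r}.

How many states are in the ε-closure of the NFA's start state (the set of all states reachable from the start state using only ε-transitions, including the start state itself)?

Work bottom-up. For each fragment F, track |ε-closure(F.start)| and whether F's accept lies in that closure (i.e. whether F accepts ε). A single-symbol fragment has closure size 1 and does not accept ε.
  r | p → |closure| = 1 + 1 + 1 = 3 (the new accept is not ε-reachable since no branch accepts ε)
  (r | p)qpp → |closure| equals the left operand's closure size = 3 (its accept is not ε-reachable, so the closure stops there)
  p | r | q | (r | p)qpp → new start ε-reaches every alternative's start; none of them accept ε, so the new accept is not reached: |closure| = 1 + 1 + 1 + 1 + 3 = 7

7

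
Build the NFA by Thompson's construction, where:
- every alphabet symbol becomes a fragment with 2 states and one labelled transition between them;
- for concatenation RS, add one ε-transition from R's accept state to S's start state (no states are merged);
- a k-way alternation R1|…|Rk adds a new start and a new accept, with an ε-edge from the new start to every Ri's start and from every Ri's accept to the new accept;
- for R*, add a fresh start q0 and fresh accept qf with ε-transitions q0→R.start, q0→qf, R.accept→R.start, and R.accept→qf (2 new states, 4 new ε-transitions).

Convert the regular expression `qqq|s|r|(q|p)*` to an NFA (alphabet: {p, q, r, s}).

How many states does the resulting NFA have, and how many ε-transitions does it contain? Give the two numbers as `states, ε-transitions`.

Recursing over subexpressions:
Each of the 7 symbol leaves contributes 2 states and 0 ε-transitions.
  qqq → 6 states, 2 ε-transitions
  q|p → 6 states, 4 ε-transitions
  (q|p)* → 8 states, 8 ε-transitions
  qqq|s|r|(q|p)* → 20 states, 18 ε-transitions

20, 18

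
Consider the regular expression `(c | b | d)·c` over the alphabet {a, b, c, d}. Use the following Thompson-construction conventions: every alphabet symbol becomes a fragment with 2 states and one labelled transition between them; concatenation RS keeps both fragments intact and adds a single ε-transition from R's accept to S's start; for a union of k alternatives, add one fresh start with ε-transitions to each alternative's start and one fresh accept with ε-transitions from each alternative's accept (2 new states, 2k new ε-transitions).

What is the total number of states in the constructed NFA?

10

Building bottom-up:
Each of the 4 symbol leaves contributes a 2-state fragment.
  c | b | d = 8 states
  (c | b | d)·c = 10 states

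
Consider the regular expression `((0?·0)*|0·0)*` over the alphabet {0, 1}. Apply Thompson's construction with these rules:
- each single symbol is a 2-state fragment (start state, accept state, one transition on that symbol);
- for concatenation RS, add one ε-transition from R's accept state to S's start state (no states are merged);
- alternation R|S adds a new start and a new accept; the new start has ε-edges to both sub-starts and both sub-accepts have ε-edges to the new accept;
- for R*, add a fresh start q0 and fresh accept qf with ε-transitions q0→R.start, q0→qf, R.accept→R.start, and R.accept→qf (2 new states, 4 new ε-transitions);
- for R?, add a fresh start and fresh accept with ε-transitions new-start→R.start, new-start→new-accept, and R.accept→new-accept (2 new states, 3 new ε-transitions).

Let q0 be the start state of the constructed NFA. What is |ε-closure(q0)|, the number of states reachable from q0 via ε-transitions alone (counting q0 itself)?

Let C(F) = |ε-closure(F.start)| within fragment F, and note whether F accepts ε. Symbol fragments have C = 1 and do not accept ε. Then:
  0? → new start has ε-edges to the inner start and to the new accept, so C = 2 + 1 = 3
  0?·0 → C = 3 + 1 = 4 (closure spills across the concat boundary because the left factor accepts ε)
  (0?·0)* → the star's fresh start ε-reaches both the body's start and the fresh accept: C = 2 + 4 = 6
  0·0 → C equals the left operand's closure size = 1 (its accept is not ε-reachable, so the closure stops there)
  (0?·0)*|0·0 → new start ε-reaches every alternative's start; at least one alternative accepts ε, so the union's new accept is reached too: C = 1 + 6 + 1 + 1 = 9
  ((0?·0)*|0·0)* → new start has ε-edges to the inner start and to the new accept, so C = 2 + 9 = 11

11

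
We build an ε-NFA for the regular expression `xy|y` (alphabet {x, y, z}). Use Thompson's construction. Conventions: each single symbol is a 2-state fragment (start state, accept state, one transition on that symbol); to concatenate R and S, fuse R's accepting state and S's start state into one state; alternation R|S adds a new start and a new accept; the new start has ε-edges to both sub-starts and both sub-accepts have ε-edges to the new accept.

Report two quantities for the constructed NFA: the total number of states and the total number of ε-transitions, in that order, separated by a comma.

By structural recursion:
Each of the 3 symbol leaves contributes 2 states and 0 ε-transitions.
  xy : 3 states, 0 ε-transitions
  xy|y : 7 states, 4 ε-transitions

7, 4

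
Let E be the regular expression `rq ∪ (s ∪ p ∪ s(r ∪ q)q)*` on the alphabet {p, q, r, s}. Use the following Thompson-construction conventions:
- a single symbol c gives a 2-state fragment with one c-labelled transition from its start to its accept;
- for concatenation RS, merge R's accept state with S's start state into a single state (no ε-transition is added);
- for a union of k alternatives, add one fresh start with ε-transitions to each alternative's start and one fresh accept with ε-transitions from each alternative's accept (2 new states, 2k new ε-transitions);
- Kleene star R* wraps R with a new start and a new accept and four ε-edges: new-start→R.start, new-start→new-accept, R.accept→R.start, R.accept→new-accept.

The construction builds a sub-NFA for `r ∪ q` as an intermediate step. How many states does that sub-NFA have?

6

Fragment for `r ∪ q`:
Each of the 2 symbol leaves contributes a 2-state fragment.
  r ∪ q : 6 states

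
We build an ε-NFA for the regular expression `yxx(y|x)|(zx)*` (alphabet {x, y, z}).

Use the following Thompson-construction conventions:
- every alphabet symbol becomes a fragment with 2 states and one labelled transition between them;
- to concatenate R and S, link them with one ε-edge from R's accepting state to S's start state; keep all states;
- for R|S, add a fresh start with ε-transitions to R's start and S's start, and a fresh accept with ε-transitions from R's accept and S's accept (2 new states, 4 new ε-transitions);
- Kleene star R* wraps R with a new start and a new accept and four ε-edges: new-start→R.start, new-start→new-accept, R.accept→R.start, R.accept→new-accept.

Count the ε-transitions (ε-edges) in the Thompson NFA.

Per subexpression:
Each of the 7 symbol leaves contributes 0 ε-transitions.
  y|x → 4 ε-transitions
  yxx(y|x) → 7 ε-transitions
  zx → 1 ε-transition
  (zx)* → 5 ε-transitions
  yxx(y|x)|(zx)* → 16 ε-transitions

16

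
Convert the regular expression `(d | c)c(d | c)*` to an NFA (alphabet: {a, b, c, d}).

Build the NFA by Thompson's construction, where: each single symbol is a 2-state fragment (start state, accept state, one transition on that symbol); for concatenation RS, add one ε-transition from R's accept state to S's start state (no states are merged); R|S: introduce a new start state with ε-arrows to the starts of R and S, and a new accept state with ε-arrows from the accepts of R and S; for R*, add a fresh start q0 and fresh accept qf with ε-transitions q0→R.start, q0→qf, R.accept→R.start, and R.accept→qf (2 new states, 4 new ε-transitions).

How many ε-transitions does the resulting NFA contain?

Per subexpression:
Each of the 5 symbol leaves contributes 0 ε-transitions.
  d | c — 4 ε-transitions
  d | c — 4 ε-transitions
  (d | c)* — 8 ε-transitions
  (d | c)c(d | c)* — 14 ε-transitions

14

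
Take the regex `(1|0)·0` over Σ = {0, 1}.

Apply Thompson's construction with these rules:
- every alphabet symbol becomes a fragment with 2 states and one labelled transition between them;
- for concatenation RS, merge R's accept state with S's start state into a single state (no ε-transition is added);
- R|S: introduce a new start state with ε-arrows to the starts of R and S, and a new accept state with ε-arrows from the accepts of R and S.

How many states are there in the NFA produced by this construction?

Per subexpression:
Each of the 3 symbol leaves contributes a 2-state fragment.
  1|0 = 6 states
  (1|0)·0 = 7 states

7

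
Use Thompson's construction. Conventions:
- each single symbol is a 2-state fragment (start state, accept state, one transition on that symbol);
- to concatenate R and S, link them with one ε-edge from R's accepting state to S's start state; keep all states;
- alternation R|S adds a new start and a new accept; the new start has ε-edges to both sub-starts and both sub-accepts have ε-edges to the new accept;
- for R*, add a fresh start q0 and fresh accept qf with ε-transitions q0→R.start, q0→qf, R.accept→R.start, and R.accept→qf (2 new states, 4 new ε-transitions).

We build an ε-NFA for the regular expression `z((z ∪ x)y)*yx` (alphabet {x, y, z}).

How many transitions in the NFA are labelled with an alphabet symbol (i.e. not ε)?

Bottom-up over the parse tree:
Each of the 6 symbol leaves contributes exactly 1 symbol transition.
  z ∪ x → 2 symbol transitions
  (z ∪ x)y → 3 symbol transitions
  ((z ∪ x)y)* → 3 symbol transitions
  z((z ∪ x)y)*yx → 6 symbol transitions

6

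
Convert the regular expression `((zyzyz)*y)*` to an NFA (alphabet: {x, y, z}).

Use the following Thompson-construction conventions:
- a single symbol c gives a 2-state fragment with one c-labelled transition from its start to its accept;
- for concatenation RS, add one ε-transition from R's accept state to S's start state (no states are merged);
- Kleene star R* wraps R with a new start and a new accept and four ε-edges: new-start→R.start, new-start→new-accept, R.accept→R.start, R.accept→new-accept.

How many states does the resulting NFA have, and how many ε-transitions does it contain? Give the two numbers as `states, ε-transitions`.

By structural recursion:
Each of the 6 symbol leaves contributes 2 states and 0 ε-transitions.
  zyzyz : 10 states, 4 ε-transitions
  (zyzyz)* : 12 states, 8 ε-transitions
  (zyzyz)*y : 14 states, 9 ε-transitions
  ((zyzyz)*y)* : 16 states, 13 ε-transitions

16, 13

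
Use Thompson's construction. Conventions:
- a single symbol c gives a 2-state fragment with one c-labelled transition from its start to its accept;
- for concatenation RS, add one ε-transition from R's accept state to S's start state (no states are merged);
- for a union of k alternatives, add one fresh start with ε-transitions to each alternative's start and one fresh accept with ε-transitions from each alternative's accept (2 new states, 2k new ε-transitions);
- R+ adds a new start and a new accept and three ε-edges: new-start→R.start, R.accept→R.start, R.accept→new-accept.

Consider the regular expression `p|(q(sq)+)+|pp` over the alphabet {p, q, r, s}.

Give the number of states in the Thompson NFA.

By structural recursion:
Each of the 6 symbol leaves contributes a 2-state fragment.
  sq → 4 states
  (sq)+ → 6 states
  q(sq)+ → 8 states
  (q(sq)+)+ → 10 states
  pp → 4 states
  p|(q(sq)+)+|pp → 18 states

18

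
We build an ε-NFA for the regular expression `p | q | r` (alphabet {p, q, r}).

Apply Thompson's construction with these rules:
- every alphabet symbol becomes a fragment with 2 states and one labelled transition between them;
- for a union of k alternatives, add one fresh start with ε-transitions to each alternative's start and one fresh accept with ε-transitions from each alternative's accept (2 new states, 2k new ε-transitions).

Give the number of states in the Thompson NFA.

Recursing over subexpressions:
Each of the 3 symbol leaves contributes a 2-state fragment.
  p | q | r : 8 states

8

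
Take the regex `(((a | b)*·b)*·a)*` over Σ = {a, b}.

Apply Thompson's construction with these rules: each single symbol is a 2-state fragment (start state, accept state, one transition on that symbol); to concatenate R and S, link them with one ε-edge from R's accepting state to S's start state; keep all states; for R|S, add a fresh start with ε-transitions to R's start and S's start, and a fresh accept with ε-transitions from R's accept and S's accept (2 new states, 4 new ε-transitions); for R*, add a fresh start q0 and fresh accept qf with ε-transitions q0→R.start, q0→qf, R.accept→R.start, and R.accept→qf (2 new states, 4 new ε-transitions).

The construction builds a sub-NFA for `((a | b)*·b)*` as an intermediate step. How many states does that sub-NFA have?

12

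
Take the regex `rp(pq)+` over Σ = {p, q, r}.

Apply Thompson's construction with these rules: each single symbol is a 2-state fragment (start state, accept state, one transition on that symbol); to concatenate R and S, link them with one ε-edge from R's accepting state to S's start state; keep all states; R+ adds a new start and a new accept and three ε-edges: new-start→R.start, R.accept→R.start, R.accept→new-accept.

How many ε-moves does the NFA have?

6

Recursing over subexpressions:
Each of the 4 symbol leaves contributes 0 ε-transitions.
  pq : 1 ε-transition
  (pq)+ : 4 ε-transitions
  rp(pq)+ : 6 ε-transitions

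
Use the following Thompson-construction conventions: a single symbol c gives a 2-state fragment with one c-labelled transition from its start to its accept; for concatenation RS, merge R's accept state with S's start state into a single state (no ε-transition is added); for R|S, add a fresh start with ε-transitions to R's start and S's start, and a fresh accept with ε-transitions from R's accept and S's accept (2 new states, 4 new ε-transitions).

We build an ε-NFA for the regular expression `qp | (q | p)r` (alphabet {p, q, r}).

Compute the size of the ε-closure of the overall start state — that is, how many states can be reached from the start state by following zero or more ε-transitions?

5

Work bottom-up. For each fragment F, track |ε-closure(F.start)| and whether F's accept lies in that closure (i.e. whether F accepts ε). A single-symbol fragment has closure size 1 and does not accept ε.
  qp → |closure| equals the left operand's closure size = 1 (its accept is not ε-reachable, so the closure stops there)
  q | p → |closure| = 1 + 1 + 1 = 3 (the new accept is not ε-reachable since no branch accepts ε)
  (q | p)r → |closure| equals the left operand's closure size = 3 (its accept is not ε-reachable, so the closure stops there)
  qp | (q | p)r → |closure| = 1 + 1 + 3 = 5 (the new accept is not ε-reachable since no branch accepts ε)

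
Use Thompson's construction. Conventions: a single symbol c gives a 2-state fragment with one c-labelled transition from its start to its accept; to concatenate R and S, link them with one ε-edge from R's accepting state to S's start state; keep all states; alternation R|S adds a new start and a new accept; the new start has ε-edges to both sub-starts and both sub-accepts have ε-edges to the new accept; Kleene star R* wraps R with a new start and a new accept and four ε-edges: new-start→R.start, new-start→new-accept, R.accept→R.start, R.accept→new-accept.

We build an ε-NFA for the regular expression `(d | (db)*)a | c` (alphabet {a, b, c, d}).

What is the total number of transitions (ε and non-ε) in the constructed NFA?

19

Recursing over subexpressions:
Each of the 5 symbol leaves contributes 1 transition (1 symbol, 0 ε).
  db : 3 transitions (2 symbol, 1 ε)
  (db)* : 7 transitions (2 symbol, 5 ε)
  d | (db)* : 12 transitions (3 symbol, 9 ε)
  (d | (db)*)a : 14 transitions (4 symbol, 10 ε)
  (d | (db)*)a | c : 19 transitions (5 symbol, 14 ε)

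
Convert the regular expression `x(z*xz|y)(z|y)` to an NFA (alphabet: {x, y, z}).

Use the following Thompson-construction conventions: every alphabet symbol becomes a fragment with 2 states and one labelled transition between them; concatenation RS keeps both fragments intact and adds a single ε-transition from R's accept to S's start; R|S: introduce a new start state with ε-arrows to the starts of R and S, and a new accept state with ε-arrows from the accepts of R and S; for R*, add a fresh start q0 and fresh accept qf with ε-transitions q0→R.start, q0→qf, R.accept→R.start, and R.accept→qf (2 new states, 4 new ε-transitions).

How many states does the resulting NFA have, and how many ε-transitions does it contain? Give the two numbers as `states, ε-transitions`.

20, 16

Building bottom-up:
Each of the 7 symbol leaves contributes 2 states and 0 ε-transitions.
  z* → 4 states, 4 ε-transitions
  z*xz → 8 states, 6 ε-transitions
  z*xz|y → 12 states, 10 ε-transitions
  z|y → 6 states, 4 ε-transitions
  x(z*xz|y)(z|y) → 20 states, 16 ε-transitions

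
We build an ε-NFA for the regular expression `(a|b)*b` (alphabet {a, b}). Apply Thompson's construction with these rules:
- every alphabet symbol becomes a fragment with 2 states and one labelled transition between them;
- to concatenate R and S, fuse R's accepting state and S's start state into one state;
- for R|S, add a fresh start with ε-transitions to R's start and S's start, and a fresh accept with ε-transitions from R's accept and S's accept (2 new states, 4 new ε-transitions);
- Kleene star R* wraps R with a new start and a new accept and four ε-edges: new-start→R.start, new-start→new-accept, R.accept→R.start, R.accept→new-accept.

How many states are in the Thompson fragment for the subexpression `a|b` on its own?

Fragment for `a|b`:
Each of the 2 symbol leaves contributes a 2-state fragment.
  a|b : 6 states

6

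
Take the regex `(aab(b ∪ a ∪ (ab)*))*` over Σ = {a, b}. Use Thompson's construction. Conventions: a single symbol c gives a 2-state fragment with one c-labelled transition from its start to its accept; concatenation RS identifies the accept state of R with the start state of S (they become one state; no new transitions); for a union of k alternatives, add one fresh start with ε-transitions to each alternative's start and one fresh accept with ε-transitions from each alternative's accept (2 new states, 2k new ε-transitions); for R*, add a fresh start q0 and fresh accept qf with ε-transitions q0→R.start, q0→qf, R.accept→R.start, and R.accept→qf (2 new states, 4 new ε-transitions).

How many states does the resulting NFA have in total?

16

Bottom-up over the parse tree:
Each of the 7 symbol leaves contributes a 2-state fragment.
  ab — 3 states
  (ab)* — 5 states
  b ∪ a ∪ (ab)* — 11 states
  aab(b ∪ a ∪ (ab)*) — 14 states
  (aab(b ∪ a ∪ (ab)*))* — 16 states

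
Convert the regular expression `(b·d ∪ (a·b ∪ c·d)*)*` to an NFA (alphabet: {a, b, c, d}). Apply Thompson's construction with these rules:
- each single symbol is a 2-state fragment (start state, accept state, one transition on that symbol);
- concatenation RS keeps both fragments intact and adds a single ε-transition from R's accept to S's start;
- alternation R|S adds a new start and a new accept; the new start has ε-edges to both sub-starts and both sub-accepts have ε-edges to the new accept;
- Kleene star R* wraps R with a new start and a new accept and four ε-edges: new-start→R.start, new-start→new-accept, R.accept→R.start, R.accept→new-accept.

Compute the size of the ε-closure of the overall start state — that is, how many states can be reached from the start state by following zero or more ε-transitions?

10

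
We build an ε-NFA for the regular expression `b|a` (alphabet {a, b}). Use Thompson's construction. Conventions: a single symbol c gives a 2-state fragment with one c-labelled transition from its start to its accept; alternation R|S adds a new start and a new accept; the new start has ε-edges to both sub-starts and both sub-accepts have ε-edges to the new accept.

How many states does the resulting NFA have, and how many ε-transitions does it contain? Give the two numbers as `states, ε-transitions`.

6, 4

By structural recursion:
Each of the 2 symbol leaves contributes 2 states and 0 ε-transitions.
  b|a — 6 states, 4 ε-transitions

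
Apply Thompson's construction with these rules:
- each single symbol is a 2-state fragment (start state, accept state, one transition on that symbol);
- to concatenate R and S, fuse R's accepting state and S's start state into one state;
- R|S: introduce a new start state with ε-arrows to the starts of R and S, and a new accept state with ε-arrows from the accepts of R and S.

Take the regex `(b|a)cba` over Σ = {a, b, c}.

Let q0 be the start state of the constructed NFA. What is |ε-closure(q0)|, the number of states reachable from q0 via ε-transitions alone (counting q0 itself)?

Work bottom-up. For each fragment F, track |ε-closure(F.start)| and whether F's accept lies in that closure (i.e. whether F accepts ε). A single-symbol fragment has closure size 1 and does not accept ε.
  b|a — C = 1 + 1 + 1 = 3 (the new accept is not ε-reachable since no branch accepts ε)
  (b|a)cba — C equals the left operand's closure size = 3 (its accept is not ε-reachable, so the closure stops there)

3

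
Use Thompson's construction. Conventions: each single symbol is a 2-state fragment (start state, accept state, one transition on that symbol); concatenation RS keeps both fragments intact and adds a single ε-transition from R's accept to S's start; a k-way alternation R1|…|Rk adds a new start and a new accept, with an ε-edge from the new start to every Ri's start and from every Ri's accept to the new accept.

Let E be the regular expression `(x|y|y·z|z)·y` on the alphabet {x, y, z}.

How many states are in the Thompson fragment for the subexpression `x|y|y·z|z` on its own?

Fragment for `x|y|y·z|z`:
Each of the 5 symbol leaves contributes a 2-state fragment.
  y·z = 4 states
  x|y|y·z|z = 12 states

12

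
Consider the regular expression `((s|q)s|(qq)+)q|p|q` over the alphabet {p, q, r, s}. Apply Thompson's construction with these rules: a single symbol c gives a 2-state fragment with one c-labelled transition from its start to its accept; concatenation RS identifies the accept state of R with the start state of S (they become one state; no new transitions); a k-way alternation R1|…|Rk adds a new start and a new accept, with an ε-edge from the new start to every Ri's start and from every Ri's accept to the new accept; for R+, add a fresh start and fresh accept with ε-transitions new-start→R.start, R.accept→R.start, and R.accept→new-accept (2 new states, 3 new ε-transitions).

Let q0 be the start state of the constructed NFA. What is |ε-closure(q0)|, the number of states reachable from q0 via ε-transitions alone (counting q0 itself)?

Compute the ε-closure size of each fragment's start state recursively; a symbol fragment's start has no outgoing ε-edge, so its closure is just itself (size 1).
  s|q : new start ε-reaches every alternative's start; none of them accept ε, so the new accept is not reached: C = 1 + 1 + 1 = 3
  (s|q)s : C equals the left operand's closure size = 3 (its accept is not ε-reachable, so the closure stops there)
  qq : C equals the left operand's closure size = 1 (its accept is not ε-reachable, so the closure stops there)
  (qq)+ : new start ε-reaches only the body's start; the new accept needs a symbol first: C = 1 + 1 = 2
  (s|q)s|(qq)+ : new start ε-reaches every alternative's start; none of them accept ε, so the new accept is not reached: C = 1 + 3 + 2 = 6
  ((s|q)s|(qq)+)q : C equals the left operand's closure size = 6 (its accept is not ε-reachable, so the closure stops there)
  ((s|q)s|(qq)+)q|p|q : new start ε-reaches every alternative's start; none of them accept ε, so the new accept is not reached: C = 1 + 6 + 1 + 1 = 9

9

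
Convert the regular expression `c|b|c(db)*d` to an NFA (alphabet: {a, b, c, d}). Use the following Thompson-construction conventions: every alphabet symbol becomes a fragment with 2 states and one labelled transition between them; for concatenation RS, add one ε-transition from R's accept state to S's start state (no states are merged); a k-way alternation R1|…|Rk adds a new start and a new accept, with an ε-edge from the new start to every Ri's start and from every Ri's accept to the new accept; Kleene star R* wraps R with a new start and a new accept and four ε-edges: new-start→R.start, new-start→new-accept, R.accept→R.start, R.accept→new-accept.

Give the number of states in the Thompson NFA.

Building bottom-up:
Each of the 6 symbol leaves contributes a 2-state fragment.
  db → 4 states
  (db)* → 6 states
  c(db)*d → 10 states
  c|b|c(db)*d → 16 states

16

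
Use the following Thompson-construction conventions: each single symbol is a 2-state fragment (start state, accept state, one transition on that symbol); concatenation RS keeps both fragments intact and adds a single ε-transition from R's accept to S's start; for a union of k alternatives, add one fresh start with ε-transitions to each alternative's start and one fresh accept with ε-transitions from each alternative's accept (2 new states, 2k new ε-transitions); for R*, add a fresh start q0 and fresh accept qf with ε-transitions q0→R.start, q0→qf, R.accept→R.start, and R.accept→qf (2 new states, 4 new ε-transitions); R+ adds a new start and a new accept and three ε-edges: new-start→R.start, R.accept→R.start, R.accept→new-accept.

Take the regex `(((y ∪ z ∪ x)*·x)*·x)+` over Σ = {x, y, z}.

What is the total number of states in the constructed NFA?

By structural recursion:
Each of the 5 symbol leaves contributes a 2-state fragment.
  y ∪ z ∪ x — 8 states
  (y ∪ z ∪ x)* — 10 states
  (y ∪ z ∪ x)*·x — 12 states
  ((y ∪ z ∪ x)*·x)* — 14 states
  ((y ∪ z ∪ x)*·x)*·x — 16 states
  (((y ∪ z ∪ x)*·x)*·x)+ — 18 states

18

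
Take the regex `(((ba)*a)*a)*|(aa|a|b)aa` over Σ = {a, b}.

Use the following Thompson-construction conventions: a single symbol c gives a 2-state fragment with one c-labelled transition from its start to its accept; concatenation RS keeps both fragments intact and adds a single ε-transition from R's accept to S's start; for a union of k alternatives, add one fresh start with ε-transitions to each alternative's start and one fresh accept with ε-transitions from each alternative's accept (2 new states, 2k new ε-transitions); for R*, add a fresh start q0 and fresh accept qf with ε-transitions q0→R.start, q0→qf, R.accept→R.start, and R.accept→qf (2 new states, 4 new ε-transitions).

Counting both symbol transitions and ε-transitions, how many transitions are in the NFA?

38

Bottom-up over the parse tree:
Each of the 10 symbol leaves contributes 1 transition (1 symbol, 0 ε).
  ba → 3 transitions (2 symbol, 1 ε)
  (ba)* → 7 transitions (2 symbol, 5 ε)
  (ba)*a → 9 transitions (3 symbol, 6 ε)
  ((ba)*a)* → 13 transitions (3 symbol, 10 ε)
  ((ba)*a)*a → 15 transitions (4 symbol, 11 ε)
  (((ba)*a)*a)* → 19 transitions (4 symbol, 15 ε)
  aa → 3 transitions (2 symbol, 1 ε)
  aa|a|b → 11 transitions (4 symbol, 7 ε)
  (aa|a|b)aa → 15 transitions (6 symbol, 9 ε)
  (((ba)*a)*a)*|(aa|a|b)aa → 38 transitions (10 symbol, 28 ε)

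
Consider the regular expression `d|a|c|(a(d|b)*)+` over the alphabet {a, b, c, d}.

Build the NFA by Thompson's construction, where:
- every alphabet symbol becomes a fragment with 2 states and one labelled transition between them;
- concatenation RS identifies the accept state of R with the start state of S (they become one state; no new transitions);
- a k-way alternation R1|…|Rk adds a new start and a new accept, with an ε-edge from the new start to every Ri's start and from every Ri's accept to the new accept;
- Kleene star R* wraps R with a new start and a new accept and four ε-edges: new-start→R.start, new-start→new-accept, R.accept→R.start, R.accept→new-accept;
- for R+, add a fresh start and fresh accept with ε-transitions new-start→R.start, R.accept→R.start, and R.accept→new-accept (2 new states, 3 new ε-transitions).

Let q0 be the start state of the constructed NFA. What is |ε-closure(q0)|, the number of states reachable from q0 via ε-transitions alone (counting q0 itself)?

6

Let C(F) = |ε-closure(F.start)| within fragment F, and note whether F accepts ε. Symbol fragments have C = 1 and do not accept ε. Then:
  d|b — C = 1 + 1 + 1 = 3 (the new accept is not ε-reachable since no branch accepts ε)
  (d|b)* — new start has ε-edges to the inner start and to the new accept, so C = 2 + 3 = 5
  a(d|b)* — same as the first factor's closure: C = 1
  (a(d|b)*)+ — new start ε-reaches only the body's start; the new accept needs a symbol first: C = 1 + 1 = 2
  d|a|c|(a(d|b)*)+ — new start ε-reaches every alternative's start; none of them accept ε, so the new accept is not reached: C = 1 + 1 + 1 + 1 + 2 = 6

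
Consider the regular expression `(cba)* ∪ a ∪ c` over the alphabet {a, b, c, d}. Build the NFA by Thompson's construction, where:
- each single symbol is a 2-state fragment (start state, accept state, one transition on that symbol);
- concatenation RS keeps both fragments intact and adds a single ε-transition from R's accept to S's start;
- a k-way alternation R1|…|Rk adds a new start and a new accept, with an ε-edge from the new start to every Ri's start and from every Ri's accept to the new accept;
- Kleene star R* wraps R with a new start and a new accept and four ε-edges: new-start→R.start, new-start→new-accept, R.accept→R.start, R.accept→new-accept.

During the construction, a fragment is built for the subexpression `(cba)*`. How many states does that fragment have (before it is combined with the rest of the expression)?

8

Fragment for `(cba)*`:
Each of the 3 symbol leaves contributes a 2-state fragment.
  cba : 6 states
  (cba)* : 8 states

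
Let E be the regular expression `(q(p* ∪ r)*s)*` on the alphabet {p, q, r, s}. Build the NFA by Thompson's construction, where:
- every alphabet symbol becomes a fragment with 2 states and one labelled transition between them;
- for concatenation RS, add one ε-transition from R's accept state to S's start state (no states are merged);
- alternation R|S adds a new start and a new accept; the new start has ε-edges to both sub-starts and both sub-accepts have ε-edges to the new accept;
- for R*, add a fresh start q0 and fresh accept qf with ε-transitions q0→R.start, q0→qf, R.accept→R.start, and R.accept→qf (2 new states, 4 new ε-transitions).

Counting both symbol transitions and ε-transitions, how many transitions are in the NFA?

Building bottom-up:
Each of the 4 symbol leaves contributes 1 transition (1 symbol, 0 ε).
  p* → 5 transitions (1 symbol, 4 ε)
  p* ∪ r → 10 transitions (2 symbol, 8 ε)
  (p* ∪ r)* → 14 transitions (2 symbol, 12 ε)
  q(p* ∪ r)*s → 18 transitions (4 symbol, 14 ε)
  (q(p* ∪ r)*s)* → 22 transitions (4 symbol, 18 ε)

22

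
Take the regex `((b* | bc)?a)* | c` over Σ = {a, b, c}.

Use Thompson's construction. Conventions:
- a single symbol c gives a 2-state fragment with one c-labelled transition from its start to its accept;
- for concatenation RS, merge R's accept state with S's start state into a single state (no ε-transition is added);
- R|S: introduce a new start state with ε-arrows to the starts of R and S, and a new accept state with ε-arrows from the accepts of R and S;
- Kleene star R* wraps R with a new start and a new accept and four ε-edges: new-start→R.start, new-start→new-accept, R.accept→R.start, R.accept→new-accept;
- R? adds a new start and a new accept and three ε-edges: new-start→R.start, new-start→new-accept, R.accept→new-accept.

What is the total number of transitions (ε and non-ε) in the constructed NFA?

24

Recursing over subexpressions:
Each of the 5 symbol leaves contributes 1 transition (1 symbol, 0 ε).
  b* : 5 transitions (1 symbol, 4 ε)
  bc : 2 transitions (2 symbol, 0 ε)
  b* | bc : 11 transitions (3 symbol, 8 ε)
  (b* | bc)? : 14 transitions (3 symbol, 11 ε)
  (b* | bc)?a : 15 transitions (4 symbol, 11 ε)
  ((b* | bc)?a)* : 19 transitions (4 symbol, 15 ε)
  ((b* | bc)?a)* | c : 24 transitions (5 symbol, 19 ε)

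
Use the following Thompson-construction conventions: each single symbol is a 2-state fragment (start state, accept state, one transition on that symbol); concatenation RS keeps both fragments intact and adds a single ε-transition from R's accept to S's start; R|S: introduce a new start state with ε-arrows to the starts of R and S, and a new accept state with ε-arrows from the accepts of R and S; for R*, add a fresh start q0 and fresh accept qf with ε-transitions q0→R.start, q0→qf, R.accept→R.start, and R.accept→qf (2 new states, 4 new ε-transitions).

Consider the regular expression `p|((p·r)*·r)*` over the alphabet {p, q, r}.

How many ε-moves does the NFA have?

Recursing over subexpressions:
Each of the 4 symbol leaves contributes 0 ε-transitions.
  p·r → 1 ε-transition
  (p·r)* → 5 ε-transitions
  (p·r)*·r → 6 ε-transitions
  ((p·r)*·r)* → 10 ε-transitions
  p|((p·r)*·r)* → 14 ε-transitions

14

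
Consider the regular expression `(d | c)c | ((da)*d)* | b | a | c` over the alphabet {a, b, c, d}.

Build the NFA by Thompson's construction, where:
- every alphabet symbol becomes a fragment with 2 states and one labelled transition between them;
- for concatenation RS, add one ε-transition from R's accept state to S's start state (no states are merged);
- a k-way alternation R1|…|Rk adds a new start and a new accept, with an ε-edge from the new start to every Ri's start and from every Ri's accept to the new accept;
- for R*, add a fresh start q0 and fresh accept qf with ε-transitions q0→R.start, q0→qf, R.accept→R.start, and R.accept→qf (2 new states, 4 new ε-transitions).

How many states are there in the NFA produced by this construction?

Per subexpression:
Each of the 9 symbol leaves contributes a 2-state fragment.
  d | c → 6 states
  (d | c)c → 8 states
  da → 4 states
  (da)* → 6 states
  (da)*d → 8 states
  ((da)*d)* → 10 states
  (d | c)c | ((da)*d)* | b | a | c → 26 states

26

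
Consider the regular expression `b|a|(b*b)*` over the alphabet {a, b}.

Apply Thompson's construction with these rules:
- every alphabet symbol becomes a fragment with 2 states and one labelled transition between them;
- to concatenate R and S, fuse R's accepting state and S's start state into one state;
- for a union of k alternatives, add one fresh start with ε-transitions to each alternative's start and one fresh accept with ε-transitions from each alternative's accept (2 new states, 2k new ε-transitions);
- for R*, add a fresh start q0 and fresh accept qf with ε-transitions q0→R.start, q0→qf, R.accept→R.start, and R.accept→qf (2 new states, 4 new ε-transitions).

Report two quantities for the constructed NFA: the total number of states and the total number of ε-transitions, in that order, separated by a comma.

13, 14

Building bottom-up:
Each of the 4 symbol leaves contributes 2 states and 0 ε-transitions.
  b* → 4 states, 4 ε-transitions
  b*b → 5 states, 4 ε-transitions
  (b*b)* → 7 states, 8 ε-transitions
  b|a|(b*b)* → 13 states, 14 ε-transitions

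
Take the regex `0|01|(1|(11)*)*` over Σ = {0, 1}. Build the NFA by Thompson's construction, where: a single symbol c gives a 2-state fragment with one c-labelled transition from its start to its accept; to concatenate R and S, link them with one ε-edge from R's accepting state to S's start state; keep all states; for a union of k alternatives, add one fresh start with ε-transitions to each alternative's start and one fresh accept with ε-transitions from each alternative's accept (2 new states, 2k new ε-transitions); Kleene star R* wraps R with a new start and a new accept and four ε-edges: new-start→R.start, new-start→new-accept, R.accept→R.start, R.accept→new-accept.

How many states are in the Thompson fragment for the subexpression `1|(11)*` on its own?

10

Fragment for `1|(11)*`:
Each of the 3 symbol leaves contributes a 2-state fragment.
  11 : 4 states
  (11)* : 6 states
  1|(11)* : 10 states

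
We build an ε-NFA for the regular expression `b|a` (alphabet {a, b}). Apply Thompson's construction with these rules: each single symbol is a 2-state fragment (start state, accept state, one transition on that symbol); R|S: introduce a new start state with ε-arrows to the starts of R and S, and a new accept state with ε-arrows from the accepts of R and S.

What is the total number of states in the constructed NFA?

6

By structural recursion:
Each of the 2 symbol leaves contributes a 2-state fragment.
  b|a : 6 states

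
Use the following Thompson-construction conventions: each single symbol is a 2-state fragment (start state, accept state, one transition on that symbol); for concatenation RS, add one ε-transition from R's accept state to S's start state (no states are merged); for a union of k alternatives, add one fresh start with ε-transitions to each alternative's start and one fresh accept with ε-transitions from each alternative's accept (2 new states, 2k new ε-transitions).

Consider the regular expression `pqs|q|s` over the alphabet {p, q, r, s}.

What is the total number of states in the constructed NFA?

By structural recursion:
Each of the 5 symbol leaves contributes a 2-state fragment.
  pqs = 6 states
  pqs|q|s = 12 states

12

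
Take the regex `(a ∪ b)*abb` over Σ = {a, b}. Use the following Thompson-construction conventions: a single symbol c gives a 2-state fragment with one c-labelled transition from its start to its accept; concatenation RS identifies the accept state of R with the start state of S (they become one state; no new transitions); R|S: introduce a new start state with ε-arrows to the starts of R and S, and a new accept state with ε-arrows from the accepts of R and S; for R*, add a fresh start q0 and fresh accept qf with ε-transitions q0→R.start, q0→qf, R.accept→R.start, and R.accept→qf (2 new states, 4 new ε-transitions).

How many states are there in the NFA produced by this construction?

Recursing over subexpressions:
Each of the 5 symbol leaves contributes a 2-state fragment.
  a ∪ b : 6 states
  (a ∪ b)* : 8 states
  (a ∪ b)*abb : 11 states

11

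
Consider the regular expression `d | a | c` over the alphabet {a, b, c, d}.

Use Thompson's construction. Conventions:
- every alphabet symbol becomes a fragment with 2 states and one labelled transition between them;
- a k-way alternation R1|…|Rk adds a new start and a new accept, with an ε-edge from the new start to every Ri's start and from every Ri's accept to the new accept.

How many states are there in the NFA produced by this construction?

8

Per subexpression:
Each of the 3 symbol leaves contributes a 2-state fragment.
  d | a | c = 8 states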